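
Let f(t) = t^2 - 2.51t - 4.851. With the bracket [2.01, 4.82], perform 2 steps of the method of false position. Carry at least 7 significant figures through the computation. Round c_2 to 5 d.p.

False-position update: c = (a·f(b) − b·f(a))/(f(b) − f(a)); replace the endpoint whose sign matches f(c).
f(2.010000) = -5.856000, f(4.820000) = 6.283200
step 1: c = 3.365556, f(c) = -1.971580 < 0 → new bracket [3.365556, 4.820000]
step 2: c = 3.712937, f(c) = -0.384573 < 0 → new bracket [3.712937, 4.820000]

3.71294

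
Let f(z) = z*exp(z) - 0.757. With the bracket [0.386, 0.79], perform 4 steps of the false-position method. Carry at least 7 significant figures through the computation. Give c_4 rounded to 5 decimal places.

0.47184

f(0.386000) = -0.189161, f(0.790000) = 0.983683
step 1: c = 0.451159, f(c) = -0.048622 < 0 → new bracket [0.451159, 0.790000]
step 2: c = 0.467118, f(c) = -0.011764 < 0 → new bracket [0.467118, 0.790000]
step 3: c = 0.470934, f(c) = -0.002804 < 0 → new bracket [0.470934, 0.790000]
step 4: c = 0.471841, f(c) = -0.000666 < 0 → new bracket [0.471841, 0.790000]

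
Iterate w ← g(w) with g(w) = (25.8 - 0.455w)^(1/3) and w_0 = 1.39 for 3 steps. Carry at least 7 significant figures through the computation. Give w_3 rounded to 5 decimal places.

w_1 = g(1.390000) = 2.930535
w_2 = g(2.930535) = 2.903073
w_3 = g(2.903073) = 2.903567

2.90357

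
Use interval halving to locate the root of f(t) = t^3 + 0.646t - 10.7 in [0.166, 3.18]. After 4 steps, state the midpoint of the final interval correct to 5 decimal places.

2.14394

f(0.166000) = -10.588190, f(3.180000) = 23.511712 (opposite signs)
step 1: m = 1.673000, f(m) = -4.936634 < 0 → root in [1.673000, 3.180000]
step 2: m = 2.426500, f(m) = 5.154514 > 0 → root in [1.673000, 2.426500]
step 3: m = 2.049750, f(m) = -0.763888 < 0 → root in [2.049750, 2.426500]
step 4: m = 2.238125, f(m) = 1.957052 > 0 → root in [2.049750, 2.238125]
Midpoint of [2.049750, 2.238125] = 2.143937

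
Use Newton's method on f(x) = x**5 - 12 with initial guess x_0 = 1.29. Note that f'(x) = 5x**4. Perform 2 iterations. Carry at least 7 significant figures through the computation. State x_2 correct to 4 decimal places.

1.7036

x_0 = 1.290000: f = -8.427695, f' = 13.846144 → x_1 = 1.290000 - (-8.427695)/(13.846144) = 1.898667
x_1 = 1.898667: f = 12.674271, f' = 64.977870 → x_2 = 1.898667 - (12.674271)/(64.977870) = 1.703612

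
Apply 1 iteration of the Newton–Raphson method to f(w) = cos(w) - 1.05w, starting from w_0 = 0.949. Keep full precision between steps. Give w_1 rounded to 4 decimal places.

f'(w) = -sin(w) - 1.05
w_0 = 0.949000: f = -0.413954, f' = -1.862833 → w_1 = 0.949000 - (-0.413954)/(-1.862833) = 0.726783

0.7268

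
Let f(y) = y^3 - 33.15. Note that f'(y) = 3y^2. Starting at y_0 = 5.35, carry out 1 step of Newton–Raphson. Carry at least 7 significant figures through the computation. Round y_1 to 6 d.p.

3.952727

y_0 = 5.350000: f = 119.980375, f' = 85.867500 → y_1 = 5.350000 - (119.980375)/(85.867500) = 3.952727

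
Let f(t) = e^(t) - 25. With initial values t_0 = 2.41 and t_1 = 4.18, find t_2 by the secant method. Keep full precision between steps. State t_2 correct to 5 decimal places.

2.86255

f(t_0) = -13.866039, f(t_1) = 40.365853
t_2 = 4.180000 - (40.365853)·(4.180000 - 2.410000)/(40.365853 - (-13.866039)) = 2.862555; f(t_2) = -7.493810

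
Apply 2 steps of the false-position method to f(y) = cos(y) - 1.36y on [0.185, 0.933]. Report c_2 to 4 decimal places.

f(0.185000) = 0.731336, f(0.933000) = -0.673454
step 1: c = 0.574410, f(c) = 0.058315 > 0 → new bracket [0.574410, 0.933000]
step 2: c = 0.602986, f(c) = 0.003584 > 0 → new bracket [0.602986, 0.933000]

0.6030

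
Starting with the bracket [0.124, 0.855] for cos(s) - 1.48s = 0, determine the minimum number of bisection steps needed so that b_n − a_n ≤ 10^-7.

Initial width b − a = 0.855 − 0.124 = 0.731000.
After n steps the width is (b−a)/2^n; need (b−a)/2^n ≤ 10^-7.
So n ≥ log₂(0.731000/10^-7) = log₂(7310000.0000) ≈ 22.8014.
Hence n = 23.

23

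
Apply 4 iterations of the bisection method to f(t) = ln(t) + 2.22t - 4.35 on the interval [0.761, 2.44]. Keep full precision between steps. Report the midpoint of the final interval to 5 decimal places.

1.75791

f(0.761000) = -2.933702, f(2.440000) = 1.958798 (opposite signs)
step 1: m = 1.600500, f(m) = -0.326574 < 0 → root in [1.600500, 2.440000]
step 2: m = 2.020250, f(m) = 0.838176 > 0 → root in [1.600500, 2.020250]
step 3: m = 1.810375, f(m) = 0.262567 > 0 → root in [1.600500, 1.810375]
step 4: m = 1.705437, f(m) = -0.030107 < 0 → root in [1.705437, 1.810375]
Midpoint of [1.705437, 1.810375] = 1.757906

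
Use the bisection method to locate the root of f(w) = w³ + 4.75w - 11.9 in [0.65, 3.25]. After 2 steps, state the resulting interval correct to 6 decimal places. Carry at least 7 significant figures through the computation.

[1.300000, 1.950000]

f(0.650000) = -8.537875, f(3.250000) = 37.865625 (opposite signs)
step 1: m = 1.950000, f(m) = 4.777375 > 0 → root in [0.650000, 1.950000]
step 2: m = 1.300000, f(m) = -3.528000 < 0 → root in [1.300000, 1.950000]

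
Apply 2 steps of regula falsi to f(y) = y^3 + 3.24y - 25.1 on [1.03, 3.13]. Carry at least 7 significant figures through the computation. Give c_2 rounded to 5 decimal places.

2.50024

f(1.030000) = -20.670073, f(3.130000) = 15.705497
step 1: c = 2.223305, f(c) = -6.906504 < 0 → new bracket [2.223305, 3.130000]
step 2: c = 2.500242, f(c) = -1.369683 < 0 → new bracket [2.500242, 3.130000]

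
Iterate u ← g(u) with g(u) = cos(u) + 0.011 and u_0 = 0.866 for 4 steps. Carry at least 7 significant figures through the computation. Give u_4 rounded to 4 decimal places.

u_1 = g(0.866000) = 0.658879
u_2 = g(0.658879) = 0.801679
u_3 = g(0.801679) = 0.706501
u_4 = g(0.706501) = 0.771638

0.7716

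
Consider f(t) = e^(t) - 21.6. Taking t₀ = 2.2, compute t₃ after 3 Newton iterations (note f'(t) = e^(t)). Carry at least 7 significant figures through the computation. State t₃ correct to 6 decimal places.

3.079036

Newton update: t ← t − f(t)/f'(t).
t_0 = 2.200000: f = -12.574987, f' = 9.025013 → t_1 = 2.200000 - (-12.574987)/(9.025013) = 3.593348
t_1 = 3.593348: f = 14.755599, f' = 36.355599 → t_2 = 3.593348 - (14.755599)/(36.355599) = 3.187480
t_2 = 3.187480: f = 2.627287, f' = 24.227287 → t_3 = 3.187480 - (2.627287)/(24.227287) = 3.079036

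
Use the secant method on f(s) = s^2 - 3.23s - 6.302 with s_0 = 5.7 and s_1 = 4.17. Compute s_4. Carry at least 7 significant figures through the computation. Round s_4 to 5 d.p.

4.59993

f(s_0) = 7.777000, f(s_1) = -2.382200
s_2 = 4.170000 - (-2.382200)·(4.170000 - 5.700000)/(-2.382200 - (7.777000)) = 4.528765; f(s_2) = -0.420198
s_3 = 4.528765 - (-0.420198)·(4.528765 - 4.170000)/(-0.420198 - (-2.382200)) = 4.605601; f(s_3) = 0.033470
s_4 = 4.605601 - (0.033470)·(4.605601 - 4.528765)/(0.033470 - (-0.420198)) = 4.599932; f(s_4) = -0.000403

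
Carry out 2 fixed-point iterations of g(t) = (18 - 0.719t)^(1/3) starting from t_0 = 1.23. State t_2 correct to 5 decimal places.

2.52754

t_1 = g(1.230000) = 2.577098
t_2 = g(2.577098) = 2.527539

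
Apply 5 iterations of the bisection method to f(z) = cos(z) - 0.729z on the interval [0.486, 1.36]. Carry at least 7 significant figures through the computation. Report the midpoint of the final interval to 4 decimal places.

f(0.486000) = 0.529914, f(1.360000) = -0.782201 (opposite signs)
step 1: m = 0.923000, f(m) = -0.069436 < 0 → root in [0.486000, 0.923000]
step 2: m = 0.704500, f(m) = 0.248355 > 0 → root in [0.704500, 0.923000]
step 3: m = 0.813750, f(m) = 0.093554 > 0 → root in [0.813750, 0.923000]
step 4: m = 0.868375, f(m) = 0.013022 > 0 → root in [0.868375, 0.923000]
step 5: m = 0.895687, f(m) = -0.027974 < 0 → root in [0.868375, 0.895687]
Midpoint of [0.868375, 0.895687] = 0.882031

0.8820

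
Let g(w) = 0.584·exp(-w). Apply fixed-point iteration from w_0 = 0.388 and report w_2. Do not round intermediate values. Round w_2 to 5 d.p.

0.39296

w_1 = g(0.388000) = 0.396193
w_2 = g(0.396193) = 0.392960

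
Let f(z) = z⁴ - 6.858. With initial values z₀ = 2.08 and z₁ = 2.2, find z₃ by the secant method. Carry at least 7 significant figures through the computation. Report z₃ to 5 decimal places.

Secant update: z_(k+1) = z_k − f(z_k)·(z_k − z_(k-1))/(f(z_k) − f(z_(k-1))).
f(z_0) = 11.859737, f(z_1) = 16.567600
z_2 = 2.200000 - (16.567600)·(2.200000 - 2.080000)/(16.567600 - (11.859737)) = 1.777704; f(z_2) = 3.129062
z_3 = 1.777704 - (3.129062)·(1.777704 - 2.200000)/(3.129062 - (16.567600)) = 1.679376; f(z_3) = 1.096104

1.67938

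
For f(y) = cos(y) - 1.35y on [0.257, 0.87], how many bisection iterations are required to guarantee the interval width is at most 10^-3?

Initial width b − a = 0.87 − 0.257 = 0.613000.
After n steps the width is (b−a)/2^n; need (b−a)/2^n ≤ 10^-3.
So n ≥ log₂(0.613000/10^-3) = log₂(613.0000) ≈ 9.2597.
Hence n = 10.

10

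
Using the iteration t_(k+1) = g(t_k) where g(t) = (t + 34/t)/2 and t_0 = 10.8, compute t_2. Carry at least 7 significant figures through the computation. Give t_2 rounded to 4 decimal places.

t_1 = g(10.800000) = 6.974074
t_2 = g(6.974074) = 5.924637

5.9246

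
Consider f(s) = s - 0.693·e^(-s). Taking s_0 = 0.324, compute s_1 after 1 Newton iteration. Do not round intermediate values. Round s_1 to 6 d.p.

Newton update: s ← s − f(s)/f'(s).
f'(s) = 1 + 0.693·e^(-s)
s_0 = 0.324000: f = -0.177212, f' = 1.501212 → s_1 = 0.324000 - (-0.177212)/(1.501212) = 0.442046

0.442046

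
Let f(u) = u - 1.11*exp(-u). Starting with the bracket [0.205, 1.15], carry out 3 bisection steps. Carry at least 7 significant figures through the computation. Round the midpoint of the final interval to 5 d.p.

f(0.205000) = -0.699259, f(1.150000) = 0.798533 (opposite signs)
step 1: m = 0.677500, f(m) = 0.113748 > 0 → root in [0.205000, 0.677500]
step 2: m = 0.441250, f(m) = -0.272737 < 0 → root in [0.441250, 0.677500]
step 3: m = 0.559375, f(m) = -0.075063 < 0 → root in [0.559375, 0.677500]
Midpoint of [0.559375, 0.677500] = 0.618437

0.61844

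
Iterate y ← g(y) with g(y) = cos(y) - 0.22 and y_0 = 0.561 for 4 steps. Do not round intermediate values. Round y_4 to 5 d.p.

y_1 = g(0.561000) = 0.626724
y_2 = g(0.626724) = 0.589953
y_3 = g(0.589953) = 0.610967
y_4 = g(0.610967) = 0.599094

0.59909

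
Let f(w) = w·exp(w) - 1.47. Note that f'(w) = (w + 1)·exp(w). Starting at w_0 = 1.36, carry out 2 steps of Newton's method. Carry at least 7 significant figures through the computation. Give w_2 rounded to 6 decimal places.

w_0 = 1.360000: f = 3.828823, f' = 9.195016 → w_1 = 1.360000 - (3.828823)/(9.195016) = 0.943598
w_1 = 0.943598: f = 0.954300, f' = 4.993509 → w_2 = 0.943598 - (0.954300)/(4.993509) = 0.752490

0.752490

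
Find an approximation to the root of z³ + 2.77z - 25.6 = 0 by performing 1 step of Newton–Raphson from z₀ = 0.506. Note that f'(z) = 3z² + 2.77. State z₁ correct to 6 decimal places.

7.308739

z_0 = 0.506000: f = -24.068826, f' = 3.538108 → z_1 = 0.506000 - (-24.068826)/(3.538108) = 7.308739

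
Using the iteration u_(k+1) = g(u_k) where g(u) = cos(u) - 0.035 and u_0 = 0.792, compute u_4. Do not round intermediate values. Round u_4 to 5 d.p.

0.73215

u_1 = g(0.792000) = 0.667423
u_2 = g(0.667423) = 0.750419
u_3 = g(0.750419) = 0.696403
u_4 = g(0.696403) = 0.732154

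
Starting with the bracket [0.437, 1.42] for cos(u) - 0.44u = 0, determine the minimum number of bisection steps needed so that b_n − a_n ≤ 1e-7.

Initial width b − a = 1.42 − 0.437 = 0.983000.
After n steps the width is (b−a)/2^n; need (b−a)/2^n ≤ 1e-7.
So n ≥ log₂(0.983000/1e-7) = log₂(9830000.0000) ≈ 23.2288.
Hence n = 24.

24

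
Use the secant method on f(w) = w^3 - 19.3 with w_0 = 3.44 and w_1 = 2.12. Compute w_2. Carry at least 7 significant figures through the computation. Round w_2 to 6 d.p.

f(w_0) = 21.407584, f(w_1) = -9.771872
w_2 = 2.120000 - (-9.771872)·(2.120000 - 3.440000)/(-9.771872 - (21.407584)) = 2.533698; f(w_2) = -3.034612

2.533698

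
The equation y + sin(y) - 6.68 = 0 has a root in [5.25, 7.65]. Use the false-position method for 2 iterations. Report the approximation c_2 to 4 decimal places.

6.4785

f(5.250000) = -2.288934, f(7.650000) = 1.949268
step 1: c = 6.546173, f(c) = 0.126139 > 0 → new bracket [5.250000, 6.546173]
step 2: c = 6.478474, f(c) = -0.007477 < 0 → new bracket [6.478474, 6.546173]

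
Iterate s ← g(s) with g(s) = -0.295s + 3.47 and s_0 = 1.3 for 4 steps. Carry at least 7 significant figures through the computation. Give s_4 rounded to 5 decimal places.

s_1 = g(1.300000) = 3.086500
s_2 = g(3.086500) = 2.559483
s_3 = g(2.559483) = 2.714953
s_4 = g(2.714953) = 2.669089

2.66909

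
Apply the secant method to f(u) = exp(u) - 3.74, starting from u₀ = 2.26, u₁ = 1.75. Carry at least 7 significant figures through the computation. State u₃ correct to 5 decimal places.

1.35084

Secant update: u_(k+1) = u_k − f(u_k)·(u_k − u_(k-1))/(f(u_k) − f(u_(k-1))).
f(u_0) = 5.843089, f(u_1) = 2.014603
u_2 = 1.750000 - (2.014603)·(1.750000 - 2.260000)/(2.014603 - (5.843089)) = 1.481631; f(u_2) = 0.660116
u_3 = 1.481631 - (0.660116)·(1.481631 - 1.750000)/(0.660116 - (2.014603)) = 1.350840; f(u_3) = 0.120667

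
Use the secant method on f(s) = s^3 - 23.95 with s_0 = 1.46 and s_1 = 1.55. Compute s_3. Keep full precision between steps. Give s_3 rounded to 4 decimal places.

2.2265

f(s_0) = -20.837864, f(s_1) = -20.226125
s_2 = 1.550000 - (-20.226125)·(1.550000 - 1.460000)/(-20.226125 - (-20.837864)) = 4.525699; f(s_2) = 68.745159
s_3 = 4.525699 - (68.745159)·(4.525699 - 1.550000)/(68.745159 - (-20.226125)) = 2.226475; f(s_3) = -12.912936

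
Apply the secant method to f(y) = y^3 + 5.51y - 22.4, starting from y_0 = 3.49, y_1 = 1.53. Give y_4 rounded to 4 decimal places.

2.1764

Secant update: y_(k+1) = y_k − f(y_k)·(y_k − y_(k-1))/(f(y_k) − f(y_(k-1))).
f(y_0) = 39.338449, f(y_1) = -10.388123
y_2 = 1.530000 - (-10.388123)·(1.530000 - 3.490000)/(-10.388123 - (39.338449)) = 1.939454; f(y_2) = -4.418395
y_3 = 1.939454 - (-4.418395)·(1.939454 - 1.530000)/(-4.418395 - (-10.388123)) = 2.242504; f(y_3) = 1.233351
y_4 = 2.242504 - (1.233351)·(2.242504 - 1.939454)/(1.233351 - (-4.418395)) = 2.176371; f(y_4) = -0.099623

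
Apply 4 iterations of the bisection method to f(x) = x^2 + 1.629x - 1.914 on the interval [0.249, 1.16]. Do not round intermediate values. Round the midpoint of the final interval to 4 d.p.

f(0.249000) = -1.446378, f(1.160000) = 1.321240 (opposite signs)
step 1: m = 0.704500, f(m) = -0.270049 < 0 → root in [0.704500, 1.160000]
step 2: m = 0.932250, f(m) = 0.473725 > 0 → root in [0.704500, 0.932250]
step 3: m = 0.818375, f(m) = 0.088871 > 0 → root in [0.704500, 0.818375]
step 4: m = 0.761437, f(m) = -0.093831 < 0 → root in [0.761437, 0.818375]
Midpoint of [0.761437, 0.818375] = 0.789906

0.7899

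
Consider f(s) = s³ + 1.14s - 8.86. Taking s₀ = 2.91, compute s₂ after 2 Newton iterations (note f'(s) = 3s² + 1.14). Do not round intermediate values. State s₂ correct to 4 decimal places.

Newton update: s ← s − f(s)/f'(s).
s_0 = 2.910000: f = 19.099571, f' = 26.544300 → s_1 = 2.910000 - (19.099571)/(26.544300) = 2.190464
s_1 = 2.190464: f = 4.147270, f' = 15.534402 → s_2 = 2.190464 - (4.147270)/(15.534402) = 1.923491

1.9235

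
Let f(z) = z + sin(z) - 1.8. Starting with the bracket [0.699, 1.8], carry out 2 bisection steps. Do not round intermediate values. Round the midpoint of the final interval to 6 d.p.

0.836625

f(0.699000) = -0.457547, f(1.800000) = 0.973848 (opposite signs)
step 1: m = 1.249500, f(m) = 0.398327 > 0 → root in [0.699000, 1.249500]
step 2: m = 0.974250, f(m) = 0.001531 > 0 → root in [0.699000, 0.974250]
Midpoint of [0.699000, 0.974250] = 0.836625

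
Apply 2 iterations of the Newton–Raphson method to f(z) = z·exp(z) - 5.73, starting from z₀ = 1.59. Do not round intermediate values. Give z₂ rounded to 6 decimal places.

f'(z) = (z + 1)·exp(z)
z_0 = 1.590000: f = 2.066961, f' = 12.700710 → z_1 = 1.590000 - (2.066961)/(12.700710) = 1.427256
z_1 = 1.427256: f = 0.217733, f' = 10.114983 → z_2 = 1.427256 - (0.217733)/(10.114983) = 1.405730

1.405730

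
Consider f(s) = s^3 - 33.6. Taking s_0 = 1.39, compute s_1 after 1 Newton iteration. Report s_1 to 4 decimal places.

6.7235

f'(s) = 3s^2
s_0 = 1.390000: f = -30.914381, f' = 5.796300 → s_1 = 1.390000 - (-30.914381)/(5.796300) = 6.723468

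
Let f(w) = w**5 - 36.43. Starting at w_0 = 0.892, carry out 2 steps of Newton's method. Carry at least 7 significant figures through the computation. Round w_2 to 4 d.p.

9.7782

f'(w) = 5w**4
w_0 = 0.892000: f = -35.865292, f' = 3.165406 → w_1 = 0.892000 - (-35.865292)/(3.165406) = 12.222392
w_1 = 12.222392: f = 272723.820948, f' = 111582.187030 → w_2 = 12.222392 - (272723.820948)/(111582.187030) = 9.778240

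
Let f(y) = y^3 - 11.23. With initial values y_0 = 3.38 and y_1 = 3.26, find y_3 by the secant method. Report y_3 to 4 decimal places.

f(y_0) = 27.384472, f(y_1) = 23.415976
y_2 = 3.260000 - (23.415976)·(3.260000 - 3.380000)/(23.415976 - (27.384472)) = 2.551944; f(y_2) = 5.389328
y_3 = 2.551944 - (5.389328)·(2.551944 - 3.260000)/(5.389328 - (23.415976)) = 2.340260; f(y_3) = 1.587183

2.3403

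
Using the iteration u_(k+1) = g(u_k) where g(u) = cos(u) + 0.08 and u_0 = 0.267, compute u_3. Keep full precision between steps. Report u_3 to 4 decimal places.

u_1 = g(0.267000) = 1.044567
u_2 = g(1.044567) = 0.582277
u_3 = g(0.582277) = 0.915213

0.9152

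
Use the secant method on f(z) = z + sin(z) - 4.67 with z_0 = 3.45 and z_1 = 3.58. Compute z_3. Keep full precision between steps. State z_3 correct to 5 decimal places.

5.05120

f(z_0) = -1.523542, f(z_1) = -1.514498
z_2 = 3.580000 - (-1.514498)·(3.580000 - 3.450000)/(-1.514498 - (-1.523542)) = 25.350752; f(z_2) = 20.897040
z_3 = 25.350752 - (20.897040)·(25.350752 - 3.580000)/(20.897040 - (-1.514498)) = 5.051196; f(z_3) = -0.561956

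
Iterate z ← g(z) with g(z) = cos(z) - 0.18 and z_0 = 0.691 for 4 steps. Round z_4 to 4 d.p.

0.6364

z_1 = g(0.691000) = 0.590609
z_2 = g(0.590609) = 0.650602
z_3 = g(0.650602) = 0.615720
z_4 = g(0.615720) = 0.636358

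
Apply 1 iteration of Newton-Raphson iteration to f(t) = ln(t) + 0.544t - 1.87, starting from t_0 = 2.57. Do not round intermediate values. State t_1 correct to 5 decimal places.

2.06418

f'(t) = 1/t + 0.544
t_0 = 2.570000: f = 0.471986, f' = 0.933105 → t_1 = 2.570000 - (0.471986)/(0.933105) = 2.064177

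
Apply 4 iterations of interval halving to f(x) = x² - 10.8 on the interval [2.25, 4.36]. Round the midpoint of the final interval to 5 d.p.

3.23906

f(2.250000) = -5.737500, f(4.360000) = 8.209600 (opposite signs)
step 1: m = 3.305000, f(m) = 0.123025 > 0 → root in [2.250000, 3.305000]
step 2: m = 2.777500, f(m) = -3.085494 < 0 → root in [2.777500, 3.305000]
step 3: m = 3.041250, f(m) = -1.550798 < 0 → root in [3.041250, 3.305000]
step 4: m = 3.173125, f(m) = -0.731278 < 0 → root in [3.173125, 3.305000]
Midpoint of [3.173125, 3.305000] = 3.239063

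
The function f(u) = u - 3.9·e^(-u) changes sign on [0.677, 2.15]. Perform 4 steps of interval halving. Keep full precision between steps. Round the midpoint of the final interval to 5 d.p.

f(0.677000) = -1.304743, f(2.150000) = 1.695712 (opposite signs)
step 1: m = 1.413500, f(m) = 0.464668 > 0 → root in [0.677000, 1.413500]
step 2: m = 1.045250, f(m) = -0.326005 < 0 → root in [1.045250, 1.413500]
step 3: m = 1.229375, f(m) = 0.088721 > 0 → root in [1.045250, 1.229375]
step 4: m = 1.137313, f(m) = -0.113338 < 0 → root in [1.137313, 1.229375]
Midpoint of [1.137313, 1.229375] = 1.183344

1.18334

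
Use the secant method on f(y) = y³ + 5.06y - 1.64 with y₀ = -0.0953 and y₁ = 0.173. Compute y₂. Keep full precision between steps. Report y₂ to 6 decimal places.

f(y_0) = -2.123084, f(y_1) = -0.759442
y_2 = 0.173000 - (-0.759442)·(0.173000 - -0.095300)/(-0.759442 - (-2.123084)) = 0.322422; f(y_2) = 0.024974

0.322422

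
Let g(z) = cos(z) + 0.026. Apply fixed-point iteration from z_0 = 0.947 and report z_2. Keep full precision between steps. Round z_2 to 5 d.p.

0.84558

z_1 = g(0.947000) = 0.610121
z_2 = g(0.610121) = 0.845579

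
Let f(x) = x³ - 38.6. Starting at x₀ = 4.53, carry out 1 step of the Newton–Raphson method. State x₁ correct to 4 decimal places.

3.6470

f'(x) = 3x²
x_0 = 4.530000: f = 54.359677, f' = 61.562700 → x_1 = 4.530000 - (54.359677)/(61.562700) = 3.647003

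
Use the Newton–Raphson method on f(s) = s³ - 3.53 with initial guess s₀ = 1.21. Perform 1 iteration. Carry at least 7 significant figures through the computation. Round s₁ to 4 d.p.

1.6103

Newton update: s ← s − f(s)/f'(s).
f'(s) = 3s²
s_0 = 1.210000: f = -1.758439, f' = 4.392300 → s_1 = 1.210000 - (-1.758439)/(4.392300) = 1.610346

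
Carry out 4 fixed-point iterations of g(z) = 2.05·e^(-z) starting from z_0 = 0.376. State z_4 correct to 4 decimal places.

z_1 = g(0.376000) = 1.407535
z_2 = g(1.407535) = 0.501729
z_3 = g(0.501729) = 1.241240
z_4 = g(1.241240) = 0.592503

0.5925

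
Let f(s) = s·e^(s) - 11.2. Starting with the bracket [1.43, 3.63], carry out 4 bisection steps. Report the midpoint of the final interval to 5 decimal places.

1.77375

f(1.430000) = -5.224460, f(3.630000) = 125.697524 (opposite signs)
step 1: m = 2.530000, f(m) = 20.560371 > 0 → root in [1.430000, 2.530000]
step 2: m = 1.980000, f(m) = 3.140631 > 0 → root in [1.430000, 1.980000]
step 3: m = 1.705000, f(m) = -1.820137 < 0 → root in [1.705000, 1.980000]
step 4: m = 1.842500, f(m) = 0.430411 > 0 → root in [1.705000, 1.842500]
Midpoint of [1.705000, 1.842500] = 1.773750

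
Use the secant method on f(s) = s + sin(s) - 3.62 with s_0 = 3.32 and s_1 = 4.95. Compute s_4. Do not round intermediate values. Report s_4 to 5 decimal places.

Secant update: s_(k+1) = s_k − f(s_k)·(s_k − s_(k-1))/(f(s_k) − f(s_(k-1))).
f(s_0) = -0.477462, f(s_1) = 0.358097
s_2 = 4.950000 - (0.358097)·(4.950000 - 3.320000)/(0.358097 - (-0.477462)) = 4.251428; f(s_2) = -0.264197
s_3 = 4.251428 - (-0.264197)·(4.251428 - 4.950000)/(-0.264197 - (0.358097)) = 4.548010; f(s_3) = -0.058511
s_4 = 4.548010 - (-0.058511)·(4.548010 - 4.251428)/(-0.058511 - (-0.264197)) = 4.632376; f(s_4) = 0.015576

4.63238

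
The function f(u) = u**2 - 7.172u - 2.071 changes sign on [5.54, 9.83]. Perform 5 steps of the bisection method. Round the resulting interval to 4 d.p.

f(5.540000) = -11.112280, f(9.830000) = 24.057140 (opposite signs)
step 1: m = 7.685000, f(m) = 1.871405 > 0 → root in [5.540000, 7.685000]
step 2: m = 6.612500, f(m) = -5.770694 < 0 → root in [6.612500, 7.685000]
step 3: m = 7.148750, f(m) = -2.237208 < 0 → root in [7.148750, 7.685000]
step 4: m = 7.416875, f(m) = -0.254793 < 0 → root in [7.416875, 7.685000]
step 5: m = 7.550938, f(m) = 0.790333 > 0 → root in [7.416875, 7.550938]

[7.4169, 7.5509]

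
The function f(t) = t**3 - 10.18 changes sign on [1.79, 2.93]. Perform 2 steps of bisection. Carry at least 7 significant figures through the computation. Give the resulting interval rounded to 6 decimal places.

[2.075000, 2.360000]

f(1.790000) = -4.444661, f(2.930000) = 14.973757 (opposite signs)
step 1: m = 2.360000, f(m) = 2.964256 > 0 → root in [1.790000, 2.360000]
step 2: m = 2.075000, f(m) = -1.245828 < 0 → root in [2.075000, 2.360000]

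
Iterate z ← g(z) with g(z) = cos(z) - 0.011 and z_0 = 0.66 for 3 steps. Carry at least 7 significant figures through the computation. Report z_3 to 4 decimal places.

0.7534

z_1 = g(0.660000) = 0.778992
z_2 = g(0.778992) = 0.700622
z_3 = g(0.700622) = 0.753441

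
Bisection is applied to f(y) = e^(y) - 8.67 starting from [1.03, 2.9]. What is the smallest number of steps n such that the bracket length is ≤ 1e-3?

11

Initial width b − a = 2.9 − 1.03 = 1.870000.
After n steps the width is (b−a)/2^n; need (b−a)/2^n ≤ 1e-3.
So n ≥ log₂(1.870000/1e-3) = log₂(1870.0000) ≈ 10.8688.
Hence n = 11.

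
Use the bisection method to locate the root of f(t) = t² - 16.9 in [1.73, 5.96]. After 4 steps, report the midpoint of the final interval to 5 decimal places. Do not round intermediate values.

4.24156

f(1.730000) = -13.907100, f(5.960000) = 18.621600 (opposite signs)
step 1: m = 3.845000, f(m) = -2.115975 < 0 → root in [3.845000, 5.960000]
step 2: m = 4.902500, f(m) = 7.134506 > 0 → root in [3.845000, 4.902500]
step 3: m = 4.373750, f(m) = 2.229689 > 0 → root in [3.845000, 4.373750]
step 4: m = 4.109375, f(m) = -0.013037 < 0 → root in [4.109375, 4.373750]
Midpoint of [4.109375, 4.373750] = 4.241562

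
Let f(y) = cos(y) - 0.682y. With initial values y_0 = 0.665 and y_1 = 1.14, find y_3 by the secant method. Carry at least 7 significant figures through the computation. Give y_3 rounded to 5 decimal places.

Secant update: y_(k+1) = y_k − f(y_k)·(y_k − y_(k-1))/(f(y_k) − f(y_(k-1))).
f(y_0) = 0.333387, f(y_1) = -0.359885
y_2 = 1.140000 - (-0.359885)·(1.140000 - 0.665000)/(-0.359885 - (0.333387)) = 0.893422; f(y_2) = 0.017435
y_3 = 0.893422 - (0.017435)·(0.893422 - 1.140000)/(0.017435 - (-0.359885)) = 0.904816; f(y_3) = 0.000746

0.90482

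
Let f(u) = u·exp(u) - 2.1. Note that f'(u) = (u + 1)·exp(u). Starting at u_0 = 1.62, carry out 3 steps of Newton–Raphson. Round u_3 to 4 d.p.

0.8773

u_0 = 1.620000: f = 6.086006, f' = 13.239097 → u_1 = 1.620000 - (6.086006)/(13.239097) = 1.160300
u_1 = 1.160300: f = 1.602393, f' = 6.893285 → u_2 = 1.160300 - (1.602393)/(6.893285) = 0.927843
u_2 = 0.927843: f = 0.246561, f' = 4.875610 → u_3 = 0.927843 - (0.246561)/(4.875610) = 0.877273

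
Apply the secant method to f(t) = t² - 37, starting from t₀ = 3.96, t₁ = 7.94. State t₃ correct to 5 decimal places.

6.03782

Secant update: t_(k+1) = t_k − f(t_k)·(t_k − t_(k-1))/(f(t_k) − f(t_(k-1))).
f(t_0) = -21.318400, f(t_1) = 26.043600
t_2 = 7.940000 - (26.043600)·(7.940000 - 3.960000)/(26.043600 - (-21.318400)) = 5.751462; f(t_2) = -3.920683
t_3 = 5.751462 - (-3.920683)·(5.751462 - 7.940000)/(-3.920683 - (26.043600)) = 6.037822; f(t_3) = -0.544707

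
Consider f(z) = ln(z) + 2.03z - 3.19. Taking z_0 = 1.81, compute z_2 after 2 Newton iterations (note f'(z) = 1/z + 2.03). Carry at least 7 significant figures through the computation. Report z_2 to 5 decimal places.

1.40419

z_0 = 1.810000: f = 1.077627, f' = 2.582486 → z_1 = 1.810000 - (1.077627)/(2.582486) = 1.392717
z_1 = 1.392717: f = -0.031527, f' = 2.748021 → z_2 = 1.392717 - (-0.031527)/(2.748021) = 1.404190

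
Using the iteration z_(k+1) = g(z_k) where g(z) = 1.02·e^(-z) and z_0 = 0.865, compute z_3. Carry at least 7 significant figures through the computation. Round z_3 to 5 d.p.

0.52515

z_1 = g(0.865000) = 0.429473
z_2 = g(0.429473) = 0.663869
z_3 = g(0.663869) = 0.525152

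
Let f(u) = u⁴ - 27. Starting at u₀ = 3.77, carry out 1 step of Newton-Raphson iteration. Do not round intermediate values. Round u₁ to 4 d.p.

f'(u) = 4u³
u_0 = 3.770000: f = 175.006526, f' = 214.330532 → u_1 = 3.770000 - (175.006526)/(214.330532) = 2.953474

2.9535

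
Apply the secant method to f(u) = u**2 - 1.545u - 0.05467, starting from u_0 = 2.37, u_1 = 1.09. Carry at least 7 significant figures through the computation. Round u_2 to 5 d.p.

1.37753

f(u_0) = 1.900580, f(u_1) = -0.550620
u_2 = 1.090000 - (-0.550620)·(1.090000 - 2.370000)/(-0.550620 - (1.900580)) = 1.377530; f(u_2) = -0.285365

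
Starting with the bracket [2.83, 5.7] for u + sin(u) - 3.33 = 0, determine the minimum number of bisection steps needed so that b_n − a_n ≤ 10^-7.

Initial width b − a = 5.7 − 2.83 = 2.870000.
After n steps the width is (b−a)/2^n; need (b−a)/2^n ≤ 10^-7.
So n ≥ log₂(2.870000/10^-7) = log₂(28700000.0000) ≈ 24.7745.
Hence n = 25.

25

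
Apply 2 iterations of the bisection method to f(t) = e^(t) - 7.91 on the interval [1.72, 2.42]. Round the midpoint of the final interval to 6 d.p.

1.982500

f(1.720000) = -2.325472, f(2.420000) = 3.335859 (opposite signs)
step 1: m = 2.070000, f(m) = 0.014823 > 0 → root in [1.720000, 2.070000]
step 2: m = 1.895000, f(m) = -1.257452 < 0 → root in [1.895000, 2.070000]
Midpoint of [1.895000, 2.070000] = 1.982500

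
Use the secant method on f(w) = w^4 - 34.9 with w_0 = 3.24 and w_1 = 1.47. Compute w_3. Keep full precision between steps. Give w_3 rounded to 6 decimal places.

f(w_0) = 75.299606, f(w_1) = -30.230511
w_2 = 1.470000 - (-30.230511)·(1.470000 - 3.240000)/(-30.230511 - (75.299606)) = 1.977040; f(w_2) = -19.622160
w_3 = 1.977040 - (-19.622160)·(1.977040 - 1.470000)/(-19.622160 - (-30.230511)) = 2.914907; f(w_3) = 37.293640

2.914907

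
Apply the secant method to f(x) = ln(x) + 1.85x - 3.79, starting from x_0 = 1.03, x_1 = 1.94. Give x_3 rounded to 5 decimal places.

Secant update: x_(k+1) = x_k − f(x_k)·(x_k − x_(k-1))/(f(x_k) − f(x_(k-1))).
f(x_0) = -1.854941, f(x_1) = 0.461688
x_2 = 1.940000 - (0.461688)·(1.940000 - 1.030000)/(0.461688 - (-1.854941)) = 1.758643; f(x_2) = 0.028033
x_3 = 1.758643 - (0.028033)·(1.758643 - 1.940000)/(0.028033 - (0.461688)) = 1.746920; f(x_3) = -0.000344

1.74692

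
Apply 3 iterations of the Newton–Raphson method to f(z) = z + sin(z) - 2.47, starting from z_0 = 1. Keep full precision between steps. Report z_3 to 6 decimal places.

Newton update: z ← z − f(z)/f'(z).
f'(z) = 1 + cos(z)
z_0 = 1.000000: f = -0.628529, f' = 1.540302 → z_1 = 1.000000 - (-0.628529)/(1.540302) = 1.408056
z_1 = 1.408056: f = -0.075157, f' = 1.162023 → z_2 = 1.408056 - (-0.075157)/(1.162023) = 1.472734
z_2 = 1.472734: f = -0.002071, f' = 1.097906 → z_3 = 1.472734 - (-0.002071)/(1.097906) = 1.474620

1.474620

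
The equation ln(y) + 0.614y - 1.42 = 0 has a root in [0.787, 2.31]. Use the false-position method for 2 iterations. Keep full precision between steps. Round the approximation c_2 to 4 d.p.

1.5905

False-position update: c = (a·f(b) − b·f(a))/(f(b) − f(a)); replace the endpoint whose sign matches f(c).
f(0.787000) = -1.176309, f(2.310000) = 0.835588
step 1: c = 1.677463, f(c) = 0.127244 > 0 → new bracket [0.787000, 1.677463]
step 2: c = 1.590541, f(c) = 0.020667 > 0 → new bracket [0.787000, 1.590541]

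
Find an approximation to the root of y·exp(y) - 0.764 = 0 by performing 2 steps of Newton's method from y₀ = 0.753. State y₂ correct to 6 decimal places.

0.477401

f'(y) = (y + 1)·exp(y)
y_0 = 0.753000: f = 0.834890, f' = 3.722251 → y_1 = 0.753000 - (0.834890)/(3.722251) = 0.528703
y_1 = 0.528703: f = 0.133066, f' = 2.593796 → y_2 = 0.528703 - (0.133066)/(2.593796) = 0.477401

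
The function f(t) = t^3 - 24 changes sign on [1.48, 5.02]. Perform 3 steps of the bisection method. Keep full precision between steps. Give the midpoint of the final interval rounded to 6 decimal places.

f(1.480000) = -20.758208, f(5.020000) = 102.506008 (opposite signs)
step 1: m = 3.250000, f(m) = 10.328125 > 0 → root in [1.480000, 3.250000]
step 2: m = 2.365000, f(m) = -10.772023 < 0 → root in [2.365000, 3.250000]
step 3: m = 2.807500, f(m) = -1.871127 < 0 → root in [2.807500, 3.250000]
Midpoint of [2.807500, 3.250000] = 3.028750

3.028750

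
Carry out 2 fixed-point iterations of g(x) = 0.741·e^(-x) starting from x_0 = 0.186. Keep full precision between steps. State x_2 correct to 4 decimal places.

x_1 = g(0.186000) = 0.615233
x_2 = g(0.615233) = 0.400522

0.4005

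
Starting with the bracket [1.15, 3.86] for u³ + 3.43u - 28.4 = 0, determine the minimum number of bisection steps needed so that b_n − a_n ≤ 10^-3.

12

Initial width b − a = 3.86 − 1.15 = 2.710000.
After n steps the width is (b−a)/2^n; need (b−a)/2^n ≤ 10^-3.
So n ≥ log₂(2.710000/10^-3) = log₂(2710.0000) ≈ 11.4041.
Hence n = 12.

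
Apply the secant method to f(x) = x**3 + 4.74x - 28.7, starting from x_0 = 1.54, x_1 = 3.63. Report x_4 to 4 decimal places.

2.5619

Secant update: x_(k+1) = x_k − f(x_k)·(x_k − x_(k-1))/(f(x_k) − f(x_(k-1))).
f(x_0) = -17.748136, f(x_1) = 36.338347
x_2 = 3.630000 - (36.338347)·(3.630000 - 1.540000)/(36.338347 - (-17.748136)) = 2.225820; f(x_2) = -7.122285
x_3 = 2.225820 - (-7.122285)·(2.225820 - 3.630000)/(-7.122285 - (36.338347)) = 2.455936; f(x_3) = -2.245591
x_4 = 2.455936 - (-2.245591)·(2.455936 - 2.225820)/(-2.245591 - (-7.122285)) = 2.561898; f(x_4) = 0.257958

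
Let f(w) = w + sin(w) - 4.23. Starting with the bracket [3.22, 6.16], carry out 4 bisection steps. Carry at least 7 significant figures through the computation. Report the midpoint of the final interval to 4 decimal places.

5.1494

f(3.220000) = -1.088327, f(6.160000) = 1.807126 (opposite signs)
step 1: m = 4.690000, f(m) = -0.539749 < 0 → root in [4.690000, 6.160000]
step 2: m = 5.425000, f(m) = 0.438343 > 0 → root in [4.690000, 5.425000]
step 3: m = 5.057500, f(m) = -0.113538 < 0 → root in [5.057500, 5.425000]
step 4: m = 5.241250, f(m) = 0.147868 > 0 → root in [5.057500, 5.241250]
Midpoint of [5.057500, 5.241250] = 5.149375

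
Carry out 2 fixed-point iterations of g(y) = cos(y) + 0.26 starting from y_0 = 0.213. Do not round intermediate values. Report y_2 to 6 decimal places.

0.587253

y_1 = g(0.213000) = 1.237401
y_2 = g(1.237401) = 0.587253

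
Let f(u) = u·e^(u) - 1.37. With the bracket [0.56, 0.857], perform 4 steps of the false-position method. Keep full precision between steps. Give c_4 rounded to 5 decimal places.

f(0.560000) = -0.389623, f(0.857000) = 0.649162
step 1: c = 0.671398, f(c) = -0.056095 < 0 → new bracket [0.671398, 0.857000]
step 2: c = 0.686160, f(c) = -0.007235 < 0 → new bracket [0.686160, 0.857000]
step 3: c = 0.688043, f(c) = -0.000920 < 0 → new bracket [0.688043, 0.857000]
step 4: c = 0.688282, f(c) = -0.000117 < 0 → new bracket [0.688282, 0.857000]

0.68828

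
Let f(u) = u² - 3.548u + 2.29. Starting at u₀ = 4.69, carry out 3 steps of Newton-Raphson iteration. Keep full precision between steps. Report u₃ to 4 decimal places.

2.7094

Newton update: u ← u − f(u)/f'(u).
f'(u) = 2u - 3.548
u_0 = 4.690000: f = 7.645980, f' = 5.832000 → u_1 = 4.690000 - (7.645980)/(5.832000) = 3.378961
u_1 = 3.378961: f = 1.718824, f' = 3.209922 → u_2 = 3.378961 - (1.718824)/(3.209922) = 2.843489
u_2 = 2.843489: f = 0.286730, f' = 2.138978 → u_3 = 2.843489 - (0.286730)/(2.138978) = 2.709439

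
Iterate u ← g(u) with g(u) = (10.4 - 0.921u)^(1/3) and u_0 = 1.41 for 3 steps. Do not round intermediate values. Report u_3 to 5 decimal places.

2.04259

u_1 = g(1.410000) = 2.087866
u_2 = g(2.087866) = 2.038991
u_3 = g(2.038991) = 2.042594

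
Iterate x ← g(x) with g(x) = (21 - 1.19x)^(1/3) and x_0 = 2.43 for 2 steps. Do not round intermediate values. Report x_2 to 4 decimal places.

2.6147

x_1 = g(2.430000) = 2.625987
x_2 = g(2.625987) = 2.614664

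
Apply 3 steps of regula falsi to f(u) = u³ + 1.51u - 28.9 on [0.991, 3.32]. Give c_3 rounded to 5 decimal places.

f(0.991000) = -26.430348, f(3.320000) = 12.707568
step 1: c = 2.563804, f(c) = -8.176534 < 0 → new bracket [2.563804, 3.320000]
step 2: c = 2.859870, f(c) = -1.191139 < 0 → new bracket [2.859870, 3.320000]
step 3: c = 2.899303, f(c) = -0.150621 < 0 → new bracket [2.899303, 3.320000]

2.89930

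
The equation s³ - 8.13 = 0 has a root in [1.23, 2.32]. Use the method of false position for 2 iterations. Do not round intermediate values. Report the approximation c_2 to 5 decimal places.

1.99082

f(1.230000) = -6.269133, f(2.320000) = 4.357168
step 1: c = 1.873061, f(c) = -1.558637 < 0 → new bracket [1.873061, 2.320000]
step 2: c = 1.990816, f(c) = -0.239706 < 0 → new bracket [1.990816, 2.320000]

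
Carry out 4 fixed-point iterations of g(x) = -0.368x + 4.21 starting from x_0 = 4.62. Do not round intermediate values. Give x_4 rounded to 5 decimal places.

3.10577

x_1 = g(4.620000) = 2.509840
x_2 = g(2.509840) = 3.286379
x_3 = g(3.286379) = 3.000613
x_4 = g(3.000613) = 3.105775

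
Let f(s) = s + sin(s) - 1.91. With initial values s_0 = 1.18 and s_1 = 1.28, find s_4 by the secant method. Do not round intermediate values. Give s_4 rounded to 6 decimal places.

Secant update: s_(k+1) = s_k − f(s_k)·(s_k − s_(k-1))/(f(s_k) − f(s_(k-1))).
f(s_0) = 0.194606, f(s_1) = 0.328016
s_2 = 1.280000 - (0.328016)·(1.280000 - 1.180000)/(0.328016 - (0.194606)) = 1.034129; f(s_2) = -0.016453
s_3 = 1.034129 - (-0.016453)·(1.034129 - 1.280000)/(-0.016453 - (0.328016)) = 1.045873; f(s_3) = 0.001235
s_4 = 1.045873 - (0.001235)·(1.045873 - 1.034129)/(0.001235 - (-0.016453)) = 1.045053; f(s_4) = 0.000004

1.045053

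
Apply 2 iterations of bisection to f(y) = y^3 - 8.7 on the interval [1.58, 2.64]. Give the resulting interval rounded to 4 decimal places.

[1.8450, 2.1100]

f(1.580000) = -4.755688, f(2.640000) = 9.699744 (opposite signs)
step 1: m = 2.110000, f(m) = 0.693931 > 0 → root in [1.580000, 2.110000]
step 2: m = 1.845000, f(m) = -2.419574 < 0 → root in [1.845000, 2.110000]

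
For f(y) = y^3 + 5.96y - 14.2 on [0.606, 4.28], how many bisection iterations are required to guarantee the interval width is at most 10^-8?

Initial width b − a = 4.28 − 0.606 = 3.674000.
After n steps the width is (b−a)/2^n; need (b−a)/2^n ≤ 10^-8.
So n ≥ log₂(3.674000/10^-8) = log₂(367400000.0000) ≈ 28.4528.
Hence n = 29.

29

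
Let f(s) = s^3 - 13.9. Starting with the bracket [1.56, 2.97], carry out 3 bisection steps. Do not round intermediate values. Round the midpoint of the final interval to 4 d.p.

f(1.560000) = -10.103584, f(2.970000) = 12.298073 (opposite signs)
step 1: m = 2.265000, f(m) = -2.280040 < 0 → root in [2.265000, 2.970000]
step 2: m = 2.617500, f(m) = 4.033294 > 0 → root in [2.265000, 2.617500]
step 3: m = 2.441250, f(m) = 0.649121 > 0 → root in [2.265000, 2.441250]
Midpoint of [2.265000, 2.441250] = 2.353125

2.3531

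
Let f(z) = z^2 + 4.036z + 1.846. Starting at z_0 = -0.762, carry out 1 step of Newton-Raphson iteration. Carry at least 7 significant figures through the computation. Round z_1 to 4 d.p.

f'(z) = 2z + 4.036
z_0 = -0.762000: f = -0.648788, f' = 2.512000 → z_1 = -0.762000 - (-0.648788)/(2.512000) = -0.503725

-0.5037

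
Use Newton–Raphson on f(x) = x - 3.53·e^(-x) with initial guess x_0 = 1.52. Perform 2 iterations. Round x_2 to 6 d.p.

f'(x) = 1 + 3.53·e^(-x)
x_0 = 1.520000: f = 0.747947, f' = 1.772053 → x_1 = 1.520000 - (0.747947)/(1.772053) = 1.097921
x_1 = 1.097921: f = -0.079560, f' = 2.177481 → x_2 = 1.097921 - (-0.079560)/(2.177481) = 1.134458

1.134458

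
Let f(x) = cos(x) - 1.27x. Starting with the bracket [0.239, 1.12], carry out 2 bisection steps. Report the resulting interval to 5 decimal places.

f(0.239000) = 0.668045, f(1.120000) = -0.986718 (opposite signs)
step 1: m = 0.679500, f(m) = -0.085078 < 0 → root in [0.239000, 0.679500]
step 2: m = 0.459250, f(m) = 0.313138 > 0 → root in [0.459250, 0.679500]

[0.45925, 0.67950]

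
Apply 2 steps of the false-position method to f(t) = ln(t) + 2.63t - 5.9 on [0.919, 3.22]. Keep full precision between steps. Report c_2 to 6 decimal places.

1.986850

False-position update: c = (a·f(b) − b·f(a))/(f(b) − f(a)); replace the endpoint whose sign matches f(c).
f(0.919000) = -3.567499, f(3.220000) = 3.737981
step 1: c = 2.042652, f(c) = 0.186423 > 0 → new bracket [0.919000, 2.042652]
step 2: c = 1.986850, f(c) = 0.011967 > 0 → new bracket [0.919000, 1.986850]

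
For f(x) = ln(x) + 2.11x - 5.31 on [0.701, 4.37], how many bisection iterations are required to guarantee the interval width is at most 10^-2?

Initial width b − a = 4.37 − 0.701 = 3.669000.
After n steps the width is (b−a)/2^n; need (b−a)/2^n ≤ 10^-2.
So n ≥ log₂(3.669000/10^-2) = log₂(366.9000) ≈ 8.5192.
Hence n = 9.

9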